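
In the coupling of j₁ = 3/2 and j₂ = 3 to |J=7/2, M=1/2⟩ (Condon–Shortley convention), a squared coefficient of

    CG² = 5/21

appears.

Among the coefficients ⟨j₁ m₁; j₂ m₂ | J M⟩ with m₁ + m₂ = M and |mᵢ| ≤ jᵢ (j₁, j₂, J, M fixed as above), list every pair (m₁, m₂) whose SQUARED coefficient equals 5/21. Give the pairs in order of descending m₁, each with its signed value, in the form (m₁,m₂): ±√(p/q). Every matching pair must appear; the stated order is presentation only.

Admissible pairs with m₁+m₂ = M = 1/2: (-3/2,2), (-1/2,1), (1/2,0), (3/2,-1)
  (m₁,m₂)=(3/2,-1): CG² = 8/21, CG = +√(8/21)
  (m₁,m₂)=(1/2,0): CG² = 2/21, CG = +√(2/21)
  (m₁,m₂)=(-1/2,1): CG² = 2/7, CG = −√(2/7)
  (m₁,m₂)=(-3/2,2): CG² = 5/21, CG = −√(5/21)   ← matches the target
Pairs with CG² = 5/21: (-3/2,2): −√(5/21)

(-3/2,2): −√(5/21)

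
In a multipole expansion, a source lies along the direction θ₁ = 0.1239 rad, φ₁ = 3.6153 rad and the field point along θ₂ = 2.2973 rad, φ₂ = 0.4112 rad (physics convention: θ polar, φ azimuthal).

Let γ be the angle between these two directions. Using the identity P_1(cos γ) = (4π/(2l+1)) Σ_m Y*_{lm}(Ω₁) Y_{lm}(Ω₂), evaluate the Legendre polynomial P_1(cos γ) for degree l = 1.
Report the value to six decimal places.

-0.751366

Expand P_1 via completeness: Σ_{m} conj(Y_{1,m}) at Ω₁ times Y_{1,m} at Ω₂ —
  m=-1: Y*=(-0.037996, -0.019478)  Y=(0.236730, -0.103228)  product (-0.011005, -0.000689)
  m=+0: Y*=(0.484857, -0.000000)  Y=(-0.324559, 0.000000)  product (-0.157365, 0.000000)
  m=+1: Y*=(0.037996, -0.019478)  Y=(-0.236730, -0.103228)  product (-0.011005, 0.000689)
Accumulated sum (-0.179376, 0.000000); after 4π/(2l+1) scaling, (-0.751366, 0.000000) ⇒ P_1 = -0.751366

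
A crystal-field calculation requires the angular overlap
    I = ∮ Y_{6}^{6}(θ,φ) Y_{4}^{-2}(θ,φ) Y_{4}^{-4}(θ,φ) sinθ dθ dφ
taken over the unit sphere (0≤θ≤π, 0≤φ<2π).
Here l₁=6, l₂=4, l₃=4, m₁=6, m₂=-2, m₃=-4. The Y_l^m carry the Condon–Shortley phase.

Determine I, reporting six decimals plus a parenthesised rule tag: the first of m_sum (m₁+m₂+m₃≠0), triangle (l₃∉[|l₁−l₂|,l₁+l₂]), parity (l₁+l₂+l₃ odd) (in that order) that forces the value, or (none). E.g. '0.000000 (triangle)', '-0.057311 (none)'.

Checks pass: Σm=0; 14 even; l₃=4∈[2,10].
(2·6+1)(2·4+1)(2·4+1) = 1053
Δ: 6! 6! 2! / 15! → 1/1261260
sum: t=2:+1/4608 t=3:−1/1296 t=4:+1/4608 = -7/20736
3j²(6 4 4; 0 0 0) = Δ·Π!·Σ² = 20/1287  (sign -1)
sum: t=0:+1/1036800 = 1/1036800
3j²(6 4 4; 6 -2 -4) = Δ·Π!·Σ² = 4/195  (sign +1)
combine: 4πI² = 1053·20/1287·4/195 = 48/143
take √, sign -1: I = -0.16343598
No selection rule forces the value: the integral is nonzero (none).

-0.163436 (none)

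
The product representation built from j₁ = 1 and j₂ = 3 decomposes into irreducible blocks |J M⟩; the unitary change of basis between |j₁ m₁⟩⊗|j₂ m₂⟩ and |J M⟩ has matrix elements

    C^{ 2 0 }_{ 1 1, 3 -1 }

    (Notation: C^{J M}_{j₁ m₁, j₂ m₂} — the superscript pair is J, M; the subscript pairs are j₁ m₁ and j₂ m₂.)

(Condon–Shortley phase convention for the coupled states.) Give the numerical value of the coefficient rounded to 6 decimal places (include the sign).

+√(2/7) = +0.534522

√[5·2!0!4!/7! · 2!0!2!4!2!2!] = √(128/7)
  +(−1)^0/∏(0,2,0,2,0,2)! = 1/8  (running 1/8)
⟨..|..⟩ = √(128/7)·(1/8) = +0.534522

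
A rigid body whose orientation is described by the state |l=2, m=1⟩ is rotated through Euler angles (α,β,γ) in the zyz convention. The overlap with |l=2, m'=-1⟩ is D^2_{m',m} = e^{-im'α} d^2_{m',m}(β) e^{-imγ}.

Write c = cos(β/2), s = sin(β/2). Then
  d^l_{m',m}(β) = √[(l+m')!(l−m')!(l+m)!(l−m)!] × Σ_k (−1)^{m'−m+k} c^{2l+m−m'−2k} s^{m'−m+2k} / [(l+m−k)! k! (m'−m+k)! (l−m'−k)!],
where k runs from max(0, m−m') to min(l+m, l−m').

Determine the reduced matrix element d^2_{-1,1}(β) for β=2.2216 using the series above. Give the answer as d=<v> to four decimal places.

d=-0.1699

d^2_{-1,1}(β=2.2216) via the finite sum:
c=cos(2.221600/2)=0.443945, s=sin(2.221600/2)=0.896054; N=√[1·6·6·1]=6.000000
k: max(0,(1)−(-1))=2 … min(2+(1),2−(-1))=3
  k=2: (−1)^0·6.0000/(2)·0.4439^2·0.8961^2 = +0.474731
  k=3: (−1)^1·6.0000/(6)·0.4439^0·0.8961^4 = -0.644669
d^2_{-1,1}(2.2216) = +0.474731 -0.644669 = -0.169938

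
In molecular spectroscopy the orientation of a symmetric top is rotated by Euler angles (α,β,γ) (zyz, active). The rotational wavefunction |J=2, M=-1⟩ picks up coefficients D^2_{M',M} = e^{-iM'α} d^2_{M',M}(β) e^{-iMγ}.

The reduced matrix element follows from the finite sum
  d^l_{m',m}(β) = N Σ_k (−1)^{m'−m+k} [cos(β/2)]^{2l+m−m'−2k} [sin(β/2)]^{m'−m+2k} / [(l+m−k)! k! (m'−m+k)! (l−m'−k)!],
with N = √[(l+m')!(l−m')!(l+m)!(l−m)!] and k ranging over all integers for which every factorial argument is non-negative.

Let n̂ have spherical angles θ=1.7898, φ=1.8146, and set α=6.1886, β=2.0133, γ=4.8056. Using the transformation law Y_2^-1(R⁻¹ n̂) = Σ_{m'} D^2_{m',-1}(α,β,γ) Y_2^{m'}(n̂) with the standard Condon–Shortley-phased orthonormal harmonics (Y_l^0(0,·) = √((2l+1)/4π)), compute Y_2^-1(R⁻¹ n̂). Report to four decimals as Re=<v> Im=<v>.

Re=0.1367 Im=0.0647

Need the full column D^2_{m',-1} for m'=−2..2 at α=6.1886, β=2.0133, γ=4.8056.
cos(β/2)=0.534695, sin(β/2)=0.845045
d^2_{-2,-1}: single k=1 term ⇒ +0.258361;  D = -0.024754-0.257173i
d^2_{-1,-1}: k∈[0..1] ⇒ +0.081738 -0.612481 = -0.530744;  D = +0.000729+0.530743i
d^2_{0,-1}: k∈[0..1] ⇒ -0.316427 +0.790354 = +0.473927;  D = +0.044111-0.471870i
d^2_{1,-1}: k∈[0..1] ⇒ +0.612481 -0.509941 = +0.102540;  D = +0.019144-0.100737i
d^2_{2,-1}: single k=0 term ⇒ -0.645321;  D = -0.179815+0.619763i
Y_2^{m'}(θ=1.7898,φ=1.8146) and Σ D·Y over m':
  (-0.0248-0.2572i)·(-0.3251+0.1724i)  (+0.0007+0.5307i)·(+0.0395+0.1590i)  (+0.0441-0.4719i)·(-0.2707+0.0000i)  (+0.0191-0.1007i)·(-0.0395+0.1590i)  (-0.1798+0.6198i)·(-0.3251-0.1724i)
Y_2^-1(R⁻¹ n̂) = +0.136691+0.064725i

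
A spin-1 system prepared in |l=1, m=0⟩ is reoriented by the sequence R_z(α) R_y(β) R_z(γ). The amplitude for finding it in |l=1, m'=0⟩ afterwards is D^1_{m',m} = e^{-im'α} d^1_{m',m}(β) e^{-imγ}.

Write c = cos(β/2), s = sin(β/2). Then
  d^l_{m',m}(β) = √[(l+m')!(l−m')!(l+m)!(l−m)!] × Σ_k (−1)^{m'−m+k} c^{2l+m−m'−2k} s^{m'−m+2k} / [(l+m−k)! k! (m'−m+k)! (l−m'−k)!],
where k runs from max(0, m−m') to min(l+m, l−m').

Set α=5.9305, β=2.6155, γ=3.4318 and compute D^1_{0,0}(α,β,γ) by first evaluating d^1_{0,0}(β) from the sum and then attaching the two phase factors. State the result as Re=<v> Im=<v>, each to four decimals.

Split into d^1_{0,0}(β=2.6155) × two z-phases.
With c≡cos(β/2)=0.260023 and s≡sin(β/2)=0.965602, N=[1·1·1·1]^{1/2}=1.000000
The bounds max(0,m−m')=0 and min(l+m,l−m')=1 give 2 terms
  k=0: (−1)^0·1.0000/(1)·0.2600^2·0.9656^0 = +0.067612
  k=1: (−1)^1·1.0000/(1)·0.2600^0·0.9656^2 = -0.932388
d^1_{0,0}(2.6155) = +0.067612 -0.932388 = -0.864776
Attach z-rotation phases: D = e^{-i(0)(5.9305)}·(-0.864776)·e^{-i(0)(3.4318)} = -0.864776+0.000000i

Re=-0.8648 Im=0.0000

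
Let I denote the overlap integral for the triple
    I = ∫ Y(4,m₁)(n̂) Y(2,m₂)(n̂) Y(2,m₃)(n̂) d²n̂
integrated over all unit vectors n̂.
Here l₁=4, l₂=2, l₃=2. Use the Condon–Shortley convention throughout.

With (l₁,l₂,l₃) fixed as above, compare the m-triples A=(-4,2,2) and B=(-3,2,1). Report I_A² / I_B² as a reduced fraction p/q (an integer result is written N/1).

2/1

Same 4,2,2: normalisation and zero-m 3j drop out of the ratio.
A: Δ: 4! 4! 0! / 9! → 1/630; sum: t=4:+1/576 = 1/576; 3j²(4 2 2; -4 2 2) = Δ·Π!·Σ² = 1/9  (sign +1)
B: Δ: 4! 4! 0! / 9! → 1/630; sum: t=4:+1/144 = 1/144; 3j²(4 2 2; -3 2 1) = Δ·Π!·Σ² = 1/18  (sign -1)
I_A²/I_B² = (1/9)/(1/18) = 2/1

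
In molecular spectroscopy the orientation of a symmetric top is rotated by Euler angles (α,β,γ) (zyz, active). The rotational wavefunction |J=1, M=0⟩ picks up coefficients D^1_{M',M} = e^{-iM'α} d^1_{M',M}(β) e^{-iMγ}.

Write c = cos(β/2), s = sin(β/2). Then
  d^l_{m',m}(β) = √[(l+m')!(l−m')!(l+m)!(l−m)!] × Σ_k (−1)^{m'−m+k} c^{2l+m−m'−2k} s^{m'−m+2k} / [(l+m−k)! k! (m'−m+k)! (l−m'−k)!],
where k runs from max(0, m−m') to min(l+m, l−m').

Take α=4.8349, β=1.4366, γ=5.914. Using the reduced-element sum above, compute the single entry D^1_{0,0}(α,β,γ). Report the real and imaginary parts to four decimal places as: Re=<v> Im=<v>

D^1_{0,0}(4.8349,1.4366,5.9140) = e^{-i·0·4.8349}·d^1_{0,0}(1.4366)·e^{-i·0·5.9140}. Compute d first:
c=cos(1.436600/2)=0.752926, s=sin(1.436600/2)=0.658106; N=√[1·1·1·1]=1.000000
Admissible k: 0..1 (factorial args all ≥0)
  k=0: (−1)^0·1.0000/(1)·0.7529^2·0.6581^0 = +0.566897
  k=1: (−1)^1·1.0000/(1)·0.7529^0·0.6581^2 = -0.433103
d^1_{0,0}(1.4366) = +0.566897 -0.433103 = +0.133794
Phases: e^{-i·(0)·4.8349}=+1.000000+0.000000i, e^{-i·(0)·5.9140}=+1.000000+0.000000i ⇒ D=+0.133794+0.000000i

Re=0.1338 Im=0.0000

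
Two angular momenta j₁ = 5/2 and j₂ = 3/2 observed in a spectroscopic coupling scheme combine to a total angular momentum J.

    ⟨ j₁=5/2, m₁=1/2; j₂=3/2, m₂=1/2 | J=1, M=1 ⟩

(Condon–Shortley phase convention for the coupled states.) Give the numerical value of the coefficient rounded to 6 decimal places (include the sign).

√[3·3!2!0!/6! · 3!2!2!1!2!0!] = √(12/5)
  +(−1)^2/∏(2,1,0,0,2,0)! = 1/4  (running 1/4)
⟨..|..⟩ = √(12/5)·(1/4) = +0.387298

+√(3/20) = +0.387298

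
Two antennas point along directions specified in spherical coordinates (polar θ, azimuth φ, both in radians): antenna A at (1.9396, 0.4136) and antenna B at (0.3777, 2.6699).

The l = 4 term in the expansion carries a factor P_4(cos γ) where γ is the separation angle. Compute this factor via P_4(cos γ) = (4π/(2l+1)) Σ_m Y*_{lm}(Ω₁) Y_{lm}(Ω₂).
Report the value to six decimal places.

-0.362465

Term-by-term m-sum for l=4 (normalisation 4π/9 = 1.396263):
  term(m=-4) = -0.002526-0.001067i   from Y*(Ω₁)=-0.027973+0.333814i, Y(Ω₂)=-0.002544+0.007780i
  term(m=-3) = -0.018897+0.009975i   from Y*(Ω₁)=-0.118659-0.346430i, Y(Ω₂)=-0.009050-0.057647i
  term(m=-2) = +0.001198-0.005914i   from Y*(Ω₁)=-0.017787-0.019340i, Y(Ω₂)=+0.134823+0.185922i
  term(m=-1) = -0.104052-0.127233i   from Y*(Ω₁)=+0.304484+0.133643i, Y(Ω₂)=-0.440315-0.224603i
  term(m=+0) = -0.011043-0.000000i   from Y*(Ω₁)=-0.032547-0.000000i, Y(Ω₂)=+0.339288+0.000000i
  term(m=+1) = -0.104052+0.127233i   from Y*(Ω₁)=-0.304484+0.133643i, Y(Ω₂)=+0.440315-0.224603i
  term(m=+2) = +0.001198+0.005914i   from Y*(Ω₁)=-0.017787+0.019340i, Y(Ω₂)=+0.134823-0.185922i
  term(m=+3) = -0.018897-0.009975i   from Y*(Ω₁)=+0.118659-0.346430i, Y(Ω₂)=+0.009050-0.057647i
  term(m=+4) = -0.002526+0.001067i   from Y*(Ω₁)=-0.027973-0.333814i, Y(Ω₂)=-0.002544-0.007780i
Accumulated sum -0.259597-0.000000i; after 4π/(2l+1) scaling, -0.362465-0.000000i ⇒ P_4 = -0.362465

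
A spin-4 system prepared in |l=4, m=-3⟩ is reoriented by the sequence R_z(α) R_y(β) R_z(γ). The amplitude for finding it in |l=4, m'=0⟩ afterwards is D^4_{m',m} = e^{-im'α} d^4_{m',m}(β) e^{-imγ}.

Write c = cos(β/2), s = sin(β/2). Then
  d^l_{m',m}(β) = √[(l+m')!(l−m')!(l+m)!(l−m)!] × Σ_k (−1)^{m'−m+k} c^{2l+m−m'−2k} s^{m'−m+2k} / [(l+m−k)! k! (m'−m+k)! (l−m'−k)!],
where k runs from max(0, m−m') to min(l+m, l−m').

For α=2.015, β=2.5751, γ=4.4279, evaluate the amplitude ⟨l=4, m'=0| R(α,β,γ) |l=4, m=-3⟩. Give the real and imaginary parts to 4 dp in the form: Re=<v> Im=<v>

Split into d^4_{0,-3}(β=2.5751) × two z-phases.
c=cos(2.575100/2)=0.279474, s=sin(2.575100/2)=0.960153; N=√[24·24·1·5040]=1703.830978
k: max(0,(-3)−(0))=0 … min(4+(-3),4−(0))=1
  k=0: (−1)^3·1703.8310/(144)·0.2795^5·0.9602^3 = -0.017856
  k=1: (−1)^4·1703.8310/(144)·0.2795^3·0.9602^5 = +0.210762
d^4_{0,-3}(2.5751) = -0.017856 +0.210762 = +0.192905
Phases: e^{-i·(0)·2.0150}=+1.000000+0.000000i, e^{-i·(-3)·4.4279}=+0.753564+0.657375i ⇒ D=+0.145366+0.126811i

Re=0.1454 Im=0.1268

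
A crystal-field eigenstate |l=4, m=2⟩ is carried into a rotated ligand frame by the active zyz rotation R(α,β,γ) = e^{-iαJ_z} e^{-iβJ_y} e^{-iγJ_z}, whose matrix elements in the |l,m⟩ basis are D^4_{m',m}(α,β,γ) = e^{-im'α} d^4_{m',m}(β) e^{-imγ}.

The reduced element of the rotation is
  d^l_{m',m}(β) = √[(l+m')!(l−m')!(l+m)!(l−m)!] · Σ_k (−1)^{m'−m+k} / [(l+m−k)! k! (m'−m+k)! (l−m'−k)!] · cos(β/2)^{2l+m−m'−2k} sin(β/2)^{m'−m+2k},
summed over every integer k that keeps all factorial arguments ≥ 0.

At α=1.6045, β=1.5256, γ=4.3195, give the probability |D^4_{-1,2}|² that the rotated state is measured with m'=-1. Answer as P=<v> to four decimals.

P=0.0122

D^4_{-1,2}(1.6045,1.5256,4.3195) = e^{-i·-1·1.6045}·d^4_{-1,2}(1.5256)·e^{-i·2·4.3195}. Compute d first:
c=cos(1.525600/2)=0.722904, s=sin(1.525600/2)=0.690948; N=√[6·120·720·2]=1018.233765
The bounds max(0,m−m')=3 and min(l+m,l−m')=5 give 3 terms
  k=3: (−1)^0·1018.2338/(72)·0.7229^5·0.6909^3 = +0.920991
  k=4: (−1)^1·1018.2338/(48)·0.7229^3·0.6909^5 = -1.262049
  k=5: (−1)^2·1018.2338/(240)·0.7229^1·0.6909^7 = +0.230588
d^4_{-1,2}(1.5256) = +0.920991 -1.262049 +0.230588 = -0.110471
|D^4_{-1,2}|² = |d^4_{-1,2}(β)|² = (-0.110471)² = 0.012204 (the z-rotation phases have unit modulus)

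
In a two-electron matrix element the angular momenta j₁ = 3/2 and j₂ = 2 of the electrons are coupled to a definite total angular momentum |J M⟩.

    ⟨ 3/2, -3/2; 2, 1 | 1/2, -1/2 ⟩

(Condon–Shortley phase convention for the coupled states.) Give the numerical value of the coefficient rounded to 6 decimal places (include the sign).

√[2·3!0!1!/5! · 0!3!3!1!0!1!] = √(18/5)
  +(−1)^3/∏(3,0,0,0,0,1)! = -1/6  (running -1/6)
⟨..|..⟩ = √(18/5)·(-1/6) = -0.316228

−√(1/10) ≈ -0.316228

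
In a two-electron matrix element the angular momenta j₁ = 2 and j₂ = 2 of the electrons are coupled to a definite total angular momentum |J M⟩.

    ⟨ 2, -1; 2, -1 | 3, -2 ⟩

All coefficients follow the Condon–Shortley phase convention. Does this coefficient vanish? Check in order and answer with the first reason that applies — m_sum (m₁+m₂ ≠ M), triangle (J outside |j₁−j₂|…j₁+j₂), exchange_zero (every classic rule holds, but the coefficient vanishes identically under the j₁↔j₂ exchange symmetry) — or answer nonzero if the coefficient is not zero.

m-sum: m₁+m₂ = -1+(-1) = -2, M = -2  ✓
triangle: |j₁−j₂| = 0 ≤ J = 3 ≤ j₁+j₂ = 4  ✓
exchange: j₁=j₂ and m₁=m₂, and (−1)^(j₁+j₂−J) = (−1)^1 = −1 forces ⟨j₁m₁;j₂m₂|JM⟩ = −⟨j₂m₂;j₁m₁|JM⟩ = −⟨j₁m₁;j₂m₂|JM⟩ ⇒ the coefficient vanishes identically
Racah sum check: Σ_k collapses to 0 ⇒ CG = 0

exchange_zero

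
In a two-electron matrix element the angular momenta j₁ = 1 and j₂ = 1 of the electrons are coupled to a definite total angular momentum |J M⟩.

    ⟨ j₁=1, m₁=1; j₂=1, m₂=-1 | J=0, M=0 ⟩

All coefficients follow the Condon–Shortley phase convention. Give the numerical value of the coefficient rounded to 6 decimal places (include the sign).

j₁+j₂−J=2  J+j₁−j₂=0  J−j₁+j₂=0  j₁+j₂+J+1=3
(j₁±m₁, j₂±m₂, J±M) = (2,0,0,2,0,0)
P² = 4/3
sum k=0..0:
  [0] +1/2 = 1/2
S = 1/2
C² = P²·S² = 1/3 ; C = +0.577350

+0.577350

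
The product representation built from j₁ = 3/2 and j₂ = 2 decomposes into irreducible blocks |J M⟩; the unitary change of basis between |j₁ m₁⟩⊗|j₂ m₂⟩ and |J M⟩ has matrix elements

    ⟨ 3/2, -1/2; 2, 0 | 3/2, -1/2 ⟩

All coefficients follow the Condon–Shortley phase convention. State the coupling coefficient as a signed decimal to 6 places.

j₁+j₂−J=2  J+j₁−j₂=1  J−j₁+j₂=2  j₁+j₂+J+1=6
(j₁±m₁, j₂±m₂, J±M) = (1,2,2,2,1,2)
P² = 16/45
sum k=1..2:
  [1] −1/1 = -1
  [2] +1/4 = 1/4
S = -3/4
C² = P²·S² = 1/5 ; C = -0.447214

−√(1/5) ≈ -0.447214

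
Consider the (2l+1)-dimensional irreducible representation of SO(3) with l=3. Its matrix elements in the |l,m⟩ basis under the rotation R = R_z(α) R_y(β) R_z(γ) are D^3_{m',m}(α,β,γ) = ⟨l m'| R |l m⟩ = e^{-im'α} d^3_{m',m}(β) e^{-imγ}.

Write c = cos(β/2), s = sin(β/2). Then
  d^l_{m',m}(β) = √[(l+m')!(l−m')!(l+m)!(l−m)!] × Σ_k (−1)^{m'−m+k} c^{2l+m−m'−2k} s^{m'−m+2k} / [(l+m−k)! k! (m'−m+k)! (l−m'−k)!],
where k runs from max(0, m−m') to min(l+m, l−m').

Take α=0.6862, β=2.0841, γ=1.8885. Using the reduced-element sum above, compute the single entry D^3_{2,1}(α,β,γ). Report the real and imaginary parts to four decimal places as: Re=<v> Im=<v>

Split into d^3_{2,1}(β=2.0841) × two z-phases.
c=cos(2.084100/2)=0.504451, s=sin(2.084100/2)=0.863440; N=√[120·1·24·2]=75.894664
The bounds max(0,m−m')=0 and min(l+m,l−m')=1 give 2 terms
  k=0: (−1)^1·75.8947/(24)·0.5045^5·0.8634^1 = -0.089192
  k=1: (−1)^2·75.8947/(12)·0.5045^3·0.8634^3 = +0.522618
d^3_{2,1}(2.0841) = -0.089192 +0.522618 = +0.433426
D = (+0.197097-0.980384i)·(+0.433426)·(-0.312386-0.949955i) = -0.430344+0.051588i

Re=-0.4303 Im=0.0516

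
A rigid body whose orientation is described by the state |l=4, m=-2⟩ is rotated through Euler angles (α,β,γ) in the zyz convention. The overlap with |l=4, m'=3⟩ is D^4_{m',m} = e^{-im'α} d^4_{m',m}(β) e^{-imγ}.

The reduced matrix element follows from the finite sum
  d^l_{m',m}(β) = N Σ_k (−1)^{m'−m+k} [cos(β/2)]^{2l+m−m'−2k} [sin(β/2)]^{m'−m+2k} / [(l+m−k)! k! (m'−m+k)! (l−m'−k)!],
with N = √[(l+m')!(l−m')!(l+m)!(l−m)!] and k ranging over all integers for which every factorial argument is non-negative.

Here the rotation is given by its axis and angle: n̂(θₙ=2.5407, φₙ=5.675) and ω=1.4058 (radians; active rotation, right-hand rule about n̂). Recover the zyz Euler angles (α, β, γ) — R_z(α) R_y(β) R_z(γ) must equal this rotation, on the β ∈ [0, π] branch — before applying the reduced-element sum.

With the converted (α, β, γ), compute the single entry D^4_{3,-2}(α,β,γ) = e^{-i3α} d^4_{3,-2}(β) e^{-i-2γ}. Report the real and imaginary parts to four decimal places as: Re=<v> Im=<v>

Re=-0.0273 Im=0.0489

Axis–angle → zyz. n̂ = (sinθₙcosφₙ, sinθₙsinφₙ, cosθₙ) = (+0.463999, -0.323046, -0.824831), ω = 1.4058.
R = I cosω + sinω [n̂]ₓ + (1−cosω) n̂n̂ᵀ gives
  R = [+0.344182, +0.688356, -0.638518; -0.938902, +0.251467, -0.235004; -0.001201, +0.680390, +0.732849]
β = atan2(√(R₁₃²+R₂₃²), R₃₃) = 0.748296; α = atan2(R₂₃, R₁₃) mod 2π = 3.494253; γ = atan2(R₃₂, −R₃₁) mod 2π = 1.569031
First d^4_{3,-2}(β=0.7483), then the phase factors e^{-i(3)α} and e^{-i(-2)γ}:
c=cos(0.748296/2)=0.930819, s=sin(0.748296/2)=0.365480; N=√[5040·1·2·720]=2693.993318
Admissible k: 0..1 (factorial args all ≥0)
  k=0: (−1)^5·2693.9933/(240)·0.9308^3·0.3655^5 = -0.059033
  k=1: (−1)^6·2693.9933/(720)·0.9308^1·0.3655^7 = +0.003034
d^4_{3,-2}(0.7483) = -0.059033 +0.003034 = -0.056000
Phases: e^{-i·(3)·3.4943}=-0.490631+0.871367i, e^{-i·(-2)·1.5690}=-0.999994+0.003530i ⇒ D=-0.027303+0.048893i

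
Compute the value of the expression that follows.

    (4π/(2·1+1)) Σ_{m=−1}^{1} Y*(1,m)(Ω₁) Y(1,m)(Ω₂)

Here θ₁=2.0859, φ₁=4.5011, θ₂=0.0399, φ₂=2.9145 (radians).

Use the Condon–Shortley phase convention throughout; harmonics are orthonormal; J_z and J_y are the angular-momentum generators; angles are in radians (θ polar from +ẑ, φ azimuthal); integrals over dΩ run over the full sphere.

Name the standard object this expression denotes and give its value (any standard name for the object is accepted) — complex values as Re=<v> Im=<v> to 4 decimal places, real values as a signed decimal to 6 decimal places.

Legendre polynomial (addition theorem), -0.492782

This sum is the spherical-harmonic addition theorem: it equals the Legendre polynomial P_l(cos γ) of the angle γ between the two directions.
Expand P_1 via completeness: Σ_{m} conj(Y_{1,m}) at Ω₁ times Y_{1,m} at Ω₂ —
  term(m=-1) = (-0.000065, 0.004143)   from Y*(Ω₁)=(-0.063055, -0.293977), Y(Ω₂)=(-0.013428, -0.003103)
  term(m=+0) = (-0.117512, -0.000000)   from Y*(Ω₁)=(-0.240698, -0.000000), Y(Ω₂)=(0.488214, 0.000000)
  term(m=+1) = (-0.000065, -0.004143)   from Y*(Ω₁)=(0.063055, -0.293977), Y(Ω₂)=(0.013428, -0.003103)
Accumulated sum (-0.117643, 0.000000); after 4π/(2l+1) scaling, (-0.492782, 0.000000) ⇒ P_1 = -0.492782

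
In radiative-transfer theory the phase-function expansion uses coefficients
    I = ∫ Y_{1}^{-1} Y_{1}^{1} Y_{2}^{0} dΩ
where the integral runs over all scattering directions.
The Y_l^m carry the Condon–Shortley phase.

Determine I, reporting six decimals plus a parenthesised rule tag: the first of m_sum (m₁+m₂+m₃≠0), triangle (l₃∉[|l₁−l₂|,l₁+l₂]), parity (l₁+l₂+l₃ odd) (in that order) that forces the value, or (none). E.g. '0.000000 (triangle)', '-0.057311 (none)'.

m-sum 0 ✓  L=4 even ✓  0≤2≤2 ✓
Π(2lᵢ+1) = 3×3×5 = 45
triangle coeff Δ(1,1,2) = 1/30
Σ_t [0,0]: t=0:+1/1 = 1/1
(3j)²=2/15 [(1 1 2; 0 0 0)], sign=+1
Σ_t [0,0]: t=0:+1/4 = 1/4
(3j)²=1/30 [(1 1 2; -1 1 0)], sign=+1
⇒ 4πI² = 1/5
I = (+1)√(1/5/(4π)) = 0.12615663
No selection rule forces the value: the integral is nonzero (none).

0.126157 (none)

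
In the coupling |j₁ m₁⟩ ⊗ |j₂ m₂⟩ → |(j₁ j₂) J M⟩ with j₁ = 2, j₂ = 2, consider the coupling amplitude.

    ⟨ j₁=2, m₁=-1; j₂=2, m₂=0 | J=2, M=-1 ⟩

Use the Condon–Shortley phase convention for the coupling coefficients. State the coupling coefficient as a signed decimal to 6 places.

-0.267261

triangle: 2!×2!×2!/7! = 8/5040
(j±m)!: 1!×3!×2!×2!×1!×3! = 144
prefactor² = (2J+1)×Δ×N² = 8/7
  k=1: −1/(1!×1!×2!×1!×0!×1!) = -1/2
  k=2: +1/(2!×0!×1!×0!×1!×2!) = 1/4
Σ = -1/4  ⇒  CG² = 8/7×(-1/4)² = 1/14
CG = −√(1/14) = -0.267261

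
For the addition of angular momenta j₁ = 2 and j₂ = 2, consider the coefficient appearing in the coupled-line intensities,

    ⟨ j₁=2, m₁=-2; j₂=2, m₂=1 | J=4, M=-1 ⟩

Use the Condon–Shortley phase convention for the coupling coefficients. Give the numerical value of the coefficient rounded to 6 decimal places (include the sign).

√[9·0!4!4!/9! · 0!4!3!1!3!5!] = √(10368/7)
  +(−1)^0/∏(0,0,4,3,0,1)! = 1/144  (running 1/144)
⟨..|..⟩ = √(10368/7)·(1/144) = +0.267261

+√(1/14) ≈ +0.267261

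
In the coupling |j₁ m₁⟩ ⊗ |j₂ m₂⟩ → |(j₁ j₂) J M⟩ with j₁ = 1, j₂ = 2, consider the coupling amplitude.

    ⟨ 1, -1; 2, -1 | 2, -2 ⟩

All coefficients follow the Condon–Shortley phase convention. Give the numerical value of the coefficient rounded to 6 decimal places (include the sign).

−√(1/3) = -0.577350

j₁+j₂−J=1  J+j₁−j₂=1  J−j₁+j₂=3  j₁+j₂+J+1=6
(j₁±m₁, j₂±m₂, J±M) = (0,2,1,3,0,4)
P² = 12
sum k=1..1:
  [1] −1/6 = -1/6
S = -1/6
C² = P²·S² = 1/3 ; C = -0.577350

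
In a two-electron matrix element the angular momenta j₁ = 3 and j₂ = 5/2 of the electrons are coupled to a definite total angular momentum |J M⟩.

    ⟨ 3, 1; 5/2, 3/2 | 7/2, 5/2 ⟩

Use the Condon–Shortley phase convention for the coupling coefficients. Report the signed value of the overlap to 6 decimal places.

−√(10/63) = -0.398410

j₁+j₂−J=2  J+j₁−j₂=4  J−j₁+j₂=3  j₁+j₂+J+1=10
(j₁±m₁, j₂±m₂, J±M) = (4,2,4,1,6,1)
P² = 18432/35
sum k=1..2:
  [1] −1/36 = -1/36
  [2] +1/96 = 1/96
S = -5/288
C² = P²·S² = 10/63 ; C = -0.398410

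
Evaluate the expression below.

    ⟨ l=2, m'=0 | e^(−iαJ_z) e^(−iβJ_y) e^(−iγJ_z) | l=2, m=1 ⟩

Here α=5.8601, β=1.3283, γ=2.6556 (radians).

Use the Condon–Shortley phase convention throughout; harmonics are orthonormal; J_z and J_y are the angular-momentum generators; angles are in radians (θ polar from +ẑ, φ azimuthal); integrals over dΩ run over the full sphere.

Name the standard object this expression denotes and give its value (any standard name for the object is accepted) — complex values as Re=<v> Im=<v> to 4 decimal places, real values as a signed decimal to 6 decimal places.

Wigner D-matrix element, Re=-0.2524 Im=-0.1333

This is a Wigner D-matrix element — the rotation-matrix element ⟨l m'| R(α,β,γ) |l m⟩ in the angular-momentum basis.
First d^2_{0,1}(β=1.3283), then the phase factors e^{-i(0)α} and e^{-i(1)γ}:
Half-angle: c=0.787441, s=0.616390. N=√(2·2·6·1)=4.898979
Admissible k: 1..2 (factorial args all ≥0)
  k=1: (−1)^0·4.8990/(2)·0.7874^3·0.6164^1 = +0.737200
  k=2: (−1)^1·4.8990/(2)·0.7874^1·0.6164^3 = -0.451711
d^2_{0,1}(1.3283) = +0.737200 -0.451711 = +0.285489
D = (+1.000000+0.000000i)·(+0.285489)·(-0.884212-0.467086i) = -0.252433-0.133348i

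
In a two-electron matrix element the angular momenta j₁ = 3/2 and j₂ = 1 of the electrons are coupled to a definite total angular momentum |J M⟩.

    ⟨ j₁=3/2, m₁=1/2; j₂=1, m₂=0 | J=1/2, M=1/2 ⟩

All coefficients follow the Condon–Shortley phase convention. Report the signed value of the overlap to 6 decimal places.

-0.577350

√[2·2!1!0!/4! · 2!1!1!1!1!0!] = √(1/3)
  +(−1)^1/∏(1,1,0,0,1,0)! = -1  (running -1)
⟨..|..⟩ = √(1/3)·(-1) = -0.577350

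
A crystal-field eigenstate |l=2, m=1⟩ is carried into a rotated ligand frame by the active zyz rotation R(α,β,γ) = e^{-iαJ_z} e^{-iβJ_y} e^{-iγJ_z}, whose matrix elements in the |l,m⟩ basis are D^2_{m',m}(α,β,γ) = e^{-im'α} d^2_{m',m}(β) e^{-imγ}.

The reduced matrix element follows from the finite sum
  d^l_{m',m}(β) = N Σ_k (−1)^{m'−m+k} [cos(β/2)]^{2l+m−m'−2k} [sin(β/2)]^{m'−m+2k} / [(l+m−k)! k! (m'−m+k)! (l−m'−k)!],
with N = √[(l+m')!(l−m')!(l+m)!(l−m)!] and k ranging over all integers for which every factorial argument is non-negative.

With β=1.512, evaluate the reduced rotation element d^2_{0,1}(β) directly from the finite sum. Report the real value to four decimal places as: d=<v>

d=0.0718

d^2_{0,1}(β=1.5120) via the finite sum:
Half-angle: c=0.727586, s=0.686017. N=√(2·2·6·1)=4.898979
k: max(0,(1)−(0))=1 … min(2+(1),2−(0))=2
  k=1: (−1)^0·4.8990/(2)·0.7276^3·0.6860^1 = +0.647237
  k=2: (−1)^1·4.8990/(2)·0.7276^1·0.6860^3 = -0.575392
d^2_{0,1}(1.5120) = +0.647237 -0.575392 = +0.071845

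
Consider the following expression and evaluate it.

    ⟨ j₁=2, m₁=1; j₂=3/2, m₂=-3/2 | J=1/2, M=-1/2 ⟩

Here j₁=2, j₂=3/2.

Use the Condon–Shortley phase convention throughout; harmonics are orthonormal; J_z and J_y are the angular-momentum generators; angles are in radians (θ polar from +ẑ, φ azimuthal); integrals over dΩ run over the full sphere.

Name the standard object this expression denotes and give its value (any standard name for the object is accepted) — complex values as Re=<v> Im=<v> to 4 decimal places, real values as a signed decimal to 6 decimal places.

This is a Clebsch–Gordan (vector-coupling) coefficient.
√[2·3!1!0!/5! · 3!1!0!3!0!1!] = √(18/5)
  +(−1)^0/∏(0,3,1,0,0,0)! = 1/6  (running 1/6)
⟨..|..⟩ = √(18/5)·(1/6) = +0.316228

Clebsch–Gordan coefficient, +√(1/10) ≈ +0.316228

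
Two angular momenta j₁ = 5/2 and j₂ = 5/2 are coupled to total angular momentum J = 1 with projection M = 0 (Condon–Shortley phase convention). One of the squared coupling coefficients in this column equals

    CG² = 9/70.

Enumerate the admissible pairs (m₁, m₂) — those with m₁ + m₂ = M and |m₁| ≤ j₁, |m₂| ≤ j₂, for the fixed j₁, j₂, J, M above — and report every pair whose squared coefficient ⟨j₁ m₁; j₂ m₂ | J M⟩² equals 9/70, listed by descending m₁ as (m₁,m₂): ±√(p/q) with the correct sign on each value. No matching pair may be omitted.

(3/2,-3/2): −√(9/70); (-3/2,3/2): −√(9/70)

Admissible pairs with m₁+m₂ = M = 0: (-5/2,5/2), (-3/2,3/2), (-1/2,1/2), (1/2,-1/2), (3/2,-3/2), (5/2,-5/2)
  (m₁,m₂)=(5/2,-5/2): CG² = 5/14, CG = +√(5/14)
  (m₁,m₂)=(3/2,-3/2): CG² = 9/70, CG = −√(9/70)   ← matches the target
  (m₁,m₂)=(1/2,-1/2): CG² = 1/70, CG = +√(1/70)
  (m₁,m₂)=(-1/2,1/2): CG² = 1/70, CG = +√(1/70)
  (m₁,m₂)=(-3/2,3/2): CG² = 9/70, CG = −√(9/70)   ← matches the target
  (m₁,m₂)=(-5/2,5/2): CG² = 5/14, CG = +√(5/14)
Pairs with CG² = 9/70: (3/2,-3/2): −√(9/70); (-3/2,3/2): −√(9/70)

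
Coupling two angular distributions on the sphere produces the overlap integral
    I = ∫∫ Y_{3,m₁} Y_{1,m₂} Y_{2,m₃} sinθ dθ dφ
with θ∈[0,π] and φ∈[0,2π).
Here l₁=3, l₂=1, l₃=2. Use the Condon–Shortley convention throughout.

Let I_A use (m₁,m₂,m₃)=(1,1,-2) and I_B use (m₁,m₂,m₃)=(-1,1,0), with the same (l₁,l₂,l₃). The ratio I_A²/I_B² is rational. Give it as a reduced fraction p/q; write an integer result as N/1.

l's match ⇒ only the (l;m) 3-j factors differ between A and B.
A: triangle coeff Δ(3,1,2) = 1/105; Σ_t [2,2]: t=2:+1/48 = 1/48; (3j)²=1/105 [(3 1 2; 1 1 -2)], sign=+1
B: triangle coeff Δ(3,1,2) = 1/105; Σ_t [2,2]: t=2:+1/8 = 1/8; (3j)²=2/35 [(3 1 2; -1 1 0)], sign=+1
I_A²/I_B² = (1/105)/(2/35) = 1/6

1/6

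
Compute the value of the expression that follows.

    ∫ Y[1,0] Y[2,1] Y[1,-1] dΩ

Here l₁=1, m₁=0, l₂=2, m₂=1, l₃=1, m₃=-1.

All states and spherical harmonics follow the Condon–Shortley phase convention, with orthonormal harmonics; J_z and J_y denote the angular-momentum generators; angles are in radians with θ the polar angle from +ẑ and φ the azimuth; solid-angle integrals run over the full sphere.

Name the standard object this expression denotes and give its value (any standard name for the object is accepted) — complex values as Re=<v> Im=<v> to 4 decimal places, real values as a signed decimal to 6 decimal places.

Gaunt coefficient, -0.218510

This is a Gaunt coefficient — the integral of a triple product of spherical harmonics over the sphere.
Rules hold: Σm=0, L=4 even, 1≤1≤3.
N = 3·5·3 = 45
Δ = 2!·0!·2!/5! = 1/30
Racah Σ t=1..1: t=1:−1/1 = -1/1
⇒ 3j(1 2 1; 0 0 0)² = 2/15, sgn +1
Racah Σ t=1..1: t=1:−1/2 = -1/2
⇒ 3j(1 2 1; 0 1 -1)² = 1/10, sgn -1
4πI² = N·(3j₀)²·(3jₘ)² = 3/5
I = -1·√(0.6/4π) = -0.21850969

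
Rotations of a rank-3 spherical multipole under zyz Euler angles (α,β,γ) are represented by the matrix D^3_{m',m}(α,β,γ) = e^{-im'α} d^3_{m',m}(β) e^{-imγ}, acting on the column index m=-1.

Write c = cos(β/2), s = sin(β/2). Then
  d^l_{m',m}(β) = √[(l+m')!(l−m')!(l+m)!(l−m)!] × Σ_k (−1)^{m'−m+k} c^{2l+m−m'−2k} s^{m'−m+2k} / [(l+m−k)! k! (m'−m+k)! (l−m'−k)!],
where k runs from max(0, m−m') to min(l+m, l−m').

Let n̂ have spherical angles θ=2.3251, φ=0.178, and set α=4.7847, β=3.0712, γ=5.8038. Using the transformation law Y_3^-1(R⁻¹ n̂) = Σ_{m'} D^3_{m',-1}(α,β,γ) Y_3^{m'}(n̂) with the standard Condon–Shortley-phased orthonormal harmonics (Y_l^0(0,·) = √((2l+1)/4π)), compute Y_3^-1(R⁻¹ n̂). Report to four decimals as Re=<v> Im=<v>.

Re=-0.0936 Im=-0.2935

Need the full column D^3_{m',-1} for m'=−3..3 at α=4.7847, β=3.0712, γ=5.8038.
cos(β/2)=0.035189, sin(β/2)=0.999381
d^3_{-3,-1}: single k=2 term ⇒ +0.000006;  D = +0.000002+0.000006i
d^3_{-2,-1}: k∈[1..2] ⇒ +0.000000 -0.000275 = -0.000275;  D = +0.000260-0.000090i
d^3_{-1,-1}: k∈[0..2] ⇒ +0.000000 -0.000012 +0.007411 = +0.007399;  D = -0.002929-0.006794i
d^3_{0,-1}: k∈[0..2] ⇒ -0.000000 +0.000452 -0.121521 = -0.121070;  D = -0.107423+0.055841i
d^3_{1,-1}: k∈[0..2] ⇒ +0.000009 -0.009882 +0.996290 = +0.986417;  D = +0.517014+0.840069i
d^3_{2,-1}: k∈[0..1] ⇒ -0.000275 +0.110933 = +0.110658;  D = -0.089804+0.064657i
d^3_{3,-1}: single k=0 term ⇒ +0.004784;  D = -0.003068-0.003670i
Y_3^{m'}(θ=2.3251,φ=0.178) and Σ D·Y over m':
  (+0.0000+0.0000i)·(+0.1390-0.0822i)  (+0.0003-0.0001i)·(-0.3484+0.1295i)  (-0.0029-0.0068i)·(+0.3117-0.0561i)  (-0.1074+0.0558i)·(+0.1675+0.0000i)  (+0.5170+0.8401i)·(-0.3117-0.0561i)  (-0.0898+0.0647i)·(-0.3484-0.1295i)  (-0.0031-0.0037i)·(-0.1390-0.0822i)
Y_3^-1(R⁻¹ n̂) = -0.093616-0.293486i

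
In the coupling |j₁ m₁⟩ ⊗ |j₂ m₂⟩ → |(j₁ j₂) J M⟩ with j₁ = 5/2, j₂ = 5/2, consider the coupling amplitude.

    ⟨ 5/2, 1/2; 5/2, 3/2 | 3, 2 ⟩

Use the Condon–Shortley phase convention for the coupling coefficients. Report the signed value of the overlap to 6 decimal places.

-0.288675  (= −√(1/12))

j₁+j₂−J=2  J+j₁−j₂=3  J−j₁+j₂=3  j₁+j₂+J+1=9
(j₁±m₁, j₂±m₂, J±M) = (3,2,4,1,5,1)
P² = 48
sum k=1..2:
  [1] −1/12 = -1/12
  [2] +1/24 = 1/24
S = -1/24
C² = P²·S² = 1/12 ; C = -0.288675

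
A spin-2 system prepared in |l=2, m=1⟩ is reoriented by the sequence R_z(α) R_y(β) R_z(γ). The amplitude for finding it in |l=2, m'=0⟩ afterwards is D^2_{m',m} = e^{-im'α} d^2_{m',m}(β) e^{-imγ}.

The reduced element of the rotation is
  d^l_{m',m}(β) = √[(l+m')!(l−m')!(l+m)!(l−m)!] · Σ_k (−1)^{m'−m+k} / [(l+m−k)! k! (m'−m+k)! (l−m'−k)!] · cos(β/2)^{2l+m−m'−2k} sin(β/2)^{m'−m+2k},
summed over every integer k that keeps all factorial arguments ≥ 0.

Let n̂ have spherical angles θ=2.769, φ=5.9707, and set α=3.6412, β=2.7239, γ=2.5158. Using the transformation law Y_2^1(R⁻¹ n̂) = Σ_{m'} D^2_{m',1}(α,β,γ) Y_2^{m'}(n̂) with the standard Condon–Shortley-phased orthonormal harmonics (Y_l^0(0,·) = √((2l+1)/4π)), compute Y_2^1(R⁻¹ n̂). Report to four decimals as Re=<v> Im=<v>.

Re=0.1952 Im=0.3299

Need the full column D^2_{m',1} for m'=−2..2 at α=3.6412, β=2.7239, γ=2.5158.
cos(β/2)=0.207331, sin(β/2)=0.978271
d^2_{-2,1}: single k=3 term ⇒ +0.388215;  D = +0.021035-0.387645i
d^2_{-1,1}: k∈[2..3] ⇒ +0.123415 -0.915875 = -0.792460;  D = -0.341404-0.715147i
d^2_{0,1}: k∈[1..2] ⇒ +0.021357 -0.475464 = -0.454108;  D = +0.368054+0.265989i
d^2_{1,1}: k∈[0..1] ⇒ +0.001848 -0.123415 = -0.121568;  D = -0.120601-0.015299i
d^2_{2,1}: single k=0 term ⇒ -0.017438;  D = +0.016236-0.006361i
Y_2^{m'}(θ=2.769,φ=5.9707) and Σ D·Y over m':
  (+0.0210-0.3876i)·(+0.0415+0.0299i)  (-0.3414-0.7151i)·(-0.2493-0.0805i)  (+0.3681+0.2660i)·(+0.5054+0.0000i)  (-0.1206-0.0153i)·(+0.2493-0.0805i)  (+0.0162-0.0064i)·(+0.0415-0.0299i)
Y_2^1(R⁻¹ n̂) = +0.195196+0.329858i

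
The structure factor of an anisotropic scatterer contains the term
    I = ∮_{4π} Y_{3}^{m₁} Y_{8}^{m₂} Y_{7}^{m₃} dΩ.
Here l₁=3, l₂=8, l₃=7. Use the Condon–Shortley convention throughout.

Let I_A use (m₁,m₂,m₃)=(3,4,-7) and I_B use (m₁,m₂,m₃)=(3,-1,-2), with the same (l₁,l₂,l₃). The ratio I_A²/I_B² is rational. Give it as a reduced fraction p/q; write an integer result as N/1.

13/648

Shared (l₁,l₂,l₃)=(3,8,7): N and (l;000)² cancel in I_A²/I_B².
A: Δ = 4!·2!·12!/19! = 1/5290740; Racah Σ t=0..0: t=0:+1/22992076800 = 1/22992076800; ⇒ 3j(3 8 7; 3 4 -7)² = 1/3876, sgn +1
B: Δ = 4!·2!·12!/19! = 1/5290740; Racah Σ t=0..0: t=0:+1/29030400 = 1/29030400; ⇒ 3j(3 8 7; 3 -1 -2)² = 54/4199, sgn -1
I_A²/I_B² = (1/3876)/(54/4199) = 13/648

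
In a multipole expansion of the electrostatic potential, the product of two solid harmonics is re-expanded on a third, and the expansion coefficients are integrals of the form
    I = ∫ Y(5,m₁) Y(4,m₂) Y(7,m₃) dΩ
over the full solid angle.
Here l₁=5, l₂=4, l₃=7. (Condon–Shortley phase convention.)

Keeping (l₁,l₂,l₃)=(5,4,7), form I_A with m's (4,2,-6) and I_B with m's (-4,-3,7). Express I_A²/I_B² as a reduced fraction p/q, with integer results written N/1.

4/49

Same 5,4,7: normalisation and zero-m 3j drop out of the ratio.
A: Δ: 2! 8! 6! / 17! → 1/6126120; sum: t=0:+1/7257600 t=1:−1/4838400 = -1/14515200; 3j²(5 4 7; 4 2 -6) = Δ·Π!·Σ² = 3/1190  (sign +1)
B: Δ: 2! 8! 6! / 17! → 1/6126120; sum: t=1:−1/29030400 = -1/29030400; 3j²(5 4 7; -4 -3 7) = Δ·Π!·Σ² = 21/680  (sign -1)
I_A²/I_B² = (3/1190)/(21/680) = 4/49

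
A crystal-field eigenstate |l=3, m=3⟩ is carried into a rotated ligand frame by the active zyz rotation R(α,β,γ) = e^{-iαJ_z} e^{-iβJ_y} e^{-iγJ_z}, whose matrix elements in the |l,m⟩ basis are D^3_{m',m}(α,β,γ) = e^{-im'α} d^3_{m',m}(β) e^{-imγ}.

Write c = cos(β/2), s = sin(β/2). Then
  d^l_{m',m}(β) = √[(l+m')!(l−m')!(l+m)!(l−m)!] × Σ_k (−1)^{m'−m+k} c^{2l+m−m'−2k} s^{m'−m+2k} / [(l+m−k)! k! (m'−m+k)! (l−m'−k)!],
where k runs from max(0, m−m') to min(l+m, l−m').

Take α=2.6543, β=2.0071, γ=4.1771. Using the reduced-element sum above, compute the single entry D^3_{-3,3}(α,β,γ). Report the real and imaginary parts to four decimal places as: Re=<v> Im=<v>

Re=-0.0516 Im=0.3562

D^3_{-3,3}(2.6543,2.0071,4.1771) = e^{-i·-3·2.6543}·d^3_{-3,3}(2.0071)·e^{-i·3·4.1771}. Compute d first:
c=cos(2.007100/2)=0.537312, s=sin(2.007100/2)=0.843384; N=√[1·720·720·1]=720.000000
k∈{6} keeps every argument non-negative
  k=6: (−1)^0·720.0000/(720)·0.5373^0·0.8434^6 = +0.359875
d^3_{-3,3}(2.0071) = +0.359875
D = (-0.108703+0.994074i)·(+0.359875)·(+0.999385+0.035063i) = -0.051639+0.356151i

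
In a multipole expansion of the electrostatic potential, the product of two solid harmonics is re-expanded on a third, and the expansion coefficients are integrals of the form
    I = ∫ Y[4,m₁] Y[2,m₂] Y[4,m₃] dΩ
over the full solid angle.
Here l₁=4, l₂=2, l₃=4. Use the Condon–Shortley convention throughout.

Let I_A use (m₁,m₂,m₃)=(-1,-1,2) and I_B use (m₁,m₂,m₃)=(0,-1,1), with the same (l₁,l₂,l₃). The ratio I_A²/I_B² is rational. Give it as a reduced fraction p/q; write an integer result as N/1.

l's match ⇒ only the (l;m) 3-j factors differ between A and B.
A: triangle coeff Δ(4,2,4) = 1/13860; Σ_t [0,1]: t=0:+1/240 t=1:−1/96 = -1/160; (3j)²=27/1540 [(4 2 4; -1 -1 2)], sign=-1
B: triangle coeff Δ(4,2,4) = 1/13860; Σ_t [0,1]: t=0:+1/96 t=1:−1/72 = -1/288; (3j)²=1/462 [(4 2 4; 0 -1 1)], sign=+1
I_A²/I_B² = (27/1540)/(1/462) = 81/10

81/10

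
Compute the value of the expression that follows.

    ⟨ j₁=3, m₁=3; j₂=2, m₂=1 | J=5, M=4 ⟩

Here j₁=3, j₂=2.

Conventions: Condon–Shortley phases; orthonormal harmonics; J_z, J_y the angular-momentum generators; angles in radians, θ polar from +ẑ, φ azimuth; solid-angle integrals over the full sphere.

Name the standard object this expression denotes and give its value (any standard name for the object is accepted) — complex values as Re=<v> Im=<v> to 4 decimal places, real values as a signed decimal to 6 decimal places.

Clebsch–Gordan coefficient, +√(2/5) ≈ +0.632456

This is a Clebsch–Gordan (vector-coupling) coefficient.
√[11·0!6!4!/11! · 6!0!3!1!9!1!] = √(7464960)
  +(−1)^0/∏(0,0,0,3,6,1)! = 1/4320  (running 1/4320)
⟨..|..⟩ = √(7464960)·(1/4320) = +0.632456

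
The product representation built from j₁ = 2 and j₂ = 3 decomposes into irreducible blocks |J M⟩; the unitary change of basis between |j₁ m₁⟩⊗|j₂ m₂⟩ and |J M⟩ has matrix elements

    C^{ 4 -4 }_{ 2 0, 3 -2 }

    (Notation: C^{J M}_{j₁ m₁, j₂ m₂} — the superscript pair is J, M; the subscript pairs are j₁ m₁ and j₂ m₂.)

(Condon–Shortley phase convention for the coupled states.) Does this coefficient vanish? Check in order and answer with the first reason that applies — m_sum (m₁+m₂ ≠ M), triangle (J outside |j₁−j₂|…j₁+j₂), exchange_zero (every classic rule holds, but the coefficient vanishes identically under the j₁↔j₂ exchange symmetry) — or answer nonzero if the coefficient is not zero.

m_sum

m-sum: m₁+m₂ = 0+(-2) = -2, M = -4  ✗ ⇒ coefficient is 0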